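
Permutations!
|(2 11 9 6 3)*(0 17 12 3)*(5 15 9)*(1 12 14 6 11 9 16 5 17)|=|(0 1 12 3 2 9 11 17 14 6)(5 15 16)|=30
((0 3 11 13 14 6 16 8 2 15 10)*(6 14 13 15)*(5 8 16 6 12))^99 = (16)(0 10 15 11 3)(2 8 5 12)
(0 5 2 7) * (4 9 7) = (0 5 2 4 9 7) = [5, 1, 4, 3, 9, 2, 6, 0, 8, 7]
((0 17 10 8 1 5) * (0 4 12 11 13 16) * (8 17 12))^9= ((0 12 11 13 16)(1 5 4 8)(10 17))^9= (0 16 13 11 12)(1 5 4 8)(10 17)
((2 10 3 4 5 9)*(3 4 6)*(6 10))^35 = (10)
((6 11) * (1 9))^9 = ((1 9)(6 11))^9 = (1 9)(6 11)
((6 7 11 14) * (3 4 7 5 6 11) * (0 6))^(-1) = (0 5 6)(3 7 4)(11 14)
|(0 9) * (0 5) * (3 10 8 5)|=6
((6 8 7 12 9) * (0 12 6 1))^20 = (12)(6 7 8)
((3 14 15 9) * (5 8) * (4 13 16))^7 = (3 9 15 14)(4 13 16)(5 8)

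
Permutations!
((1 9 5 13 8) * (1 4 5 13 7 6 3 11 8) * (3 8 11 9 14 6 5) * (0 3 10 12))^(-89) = ((0 3 9 13 1 14 6 8 4 10 12)(5 7))^(-89) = (0 12 10 4 8 6 14 1 13 9 3)(5 7)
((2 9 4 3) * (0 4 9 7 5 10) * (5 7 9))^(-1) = ((0 4 3 2 9 5 10))^(-1) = (0 10 5 9 2 3 4)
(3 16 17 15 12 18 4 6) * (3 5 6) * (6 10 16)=(3 6 5 10 16 17 15 12 18 4)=[0, 1, 2, 6, 3, 10, 5, 7, 8, 9, 16, 11, 18, 13, 14, 12, 17, 15, 4]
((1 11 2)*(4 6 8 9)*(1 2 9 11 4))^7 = ((1 4 6 8 11 9))^7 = (1 4 6 8 11 9)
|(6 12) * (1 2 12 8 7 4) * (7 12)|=|(1 2 7 4)(6 8 12)|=12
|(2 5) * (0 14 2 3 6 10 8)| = 8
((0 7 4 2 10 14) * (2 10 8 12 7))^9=((0 2 8 12 7 4 10 14))^9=(0 2 8 12 7 4 10 14)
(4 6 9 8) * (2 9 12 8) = (2 9)(4 6 12 8) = [0, 1, 9, 3, 6, 5, 12, 7, 4, 2, 10, 11, 8]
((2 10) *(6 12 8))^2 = ((2 10)(6 12 8))^2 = (6 8 12)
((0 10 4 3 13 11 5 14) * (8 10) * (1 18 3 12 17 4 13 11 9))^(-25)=(0 11 1 10 14 3 9 8 5 18 13)(4 17 12)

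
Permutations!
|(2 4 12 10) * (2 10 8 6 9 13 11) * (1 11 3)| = |(1 11 2 4 12 8 6 9 13 3)| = 10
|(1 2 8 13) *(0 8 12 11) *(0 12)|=10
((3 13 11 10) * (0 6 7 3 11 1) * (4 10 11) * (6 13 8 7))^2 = (0 1 13)(3 7 8) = ((0 13 1)(3 8 7)(4 10))^2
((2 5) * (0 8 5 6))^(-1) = ((0 8 5 2 6))^(-1) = (0 6 2 5 8)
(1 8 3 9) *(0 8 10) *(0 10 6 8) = (10)(1 6 8 3 9) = [0, 6, 2, 9, 4, 5, 8, 7, 3, 1, 10]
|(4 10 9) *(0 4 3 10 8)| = |(0 4 8)(3 10 9)| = 3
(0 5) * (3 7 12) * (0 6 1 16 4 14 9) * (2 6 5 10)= (0 10 2 6 1 16 4 14 9)(3 7 12)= [10, 16, 6, 7, 14, 5, 1, 12, 8, 0, 2, 11, 3, 13, 9, 15, 4]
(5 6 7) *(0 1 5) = (0 1 5 6 7) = [1, 5, 2, 3, 4, 6, 7, 0]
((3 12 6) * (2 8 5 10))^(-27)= ((2 8 5 10)(3 12 6))^(-27)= (12)(2 8 5 10)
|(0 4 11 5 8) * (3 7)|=|(0 4 11 5 8)(3 7)|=10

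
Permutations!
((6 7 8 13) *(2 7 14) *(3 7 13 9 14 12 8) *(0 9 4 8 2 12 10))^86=((0 9 14 12 2 13 6 10)(3 7)(4 8))^86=(0 6 2 14)(9 10 13 12)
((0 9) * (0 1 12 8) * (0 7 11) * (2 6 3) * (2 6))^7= ((0 9 1 12 8 7 11)(3 6))^7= (12)(3 6)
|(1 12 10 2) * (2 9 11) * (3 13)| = 6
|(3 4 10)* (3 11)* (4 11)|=|(3 11)(4 10)|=2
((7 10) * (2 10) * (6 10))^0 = (10)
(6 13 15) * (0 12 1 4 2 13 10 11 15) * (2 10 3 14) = (0 12 1 4 10 11 15 6 3 14 2 13) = [12, 4, 13, 14, 10, 5, 3, 7, 8, 9, 11, 15, 1, 0, 2, 6]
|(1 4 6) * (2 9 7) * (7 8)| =12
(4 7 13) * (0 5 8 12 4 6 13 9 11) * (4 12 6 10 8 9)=(0 5 9 11)(4 7)(6 13 10 8)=[5, 1, 2, 3, 7, 9, 13, 4, 6, 11, 8, 0, 12, 10]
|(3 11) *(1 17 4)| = 6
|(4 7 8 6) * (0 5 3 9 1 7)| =|(0 5 3 9 1 7 8 6 4)| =9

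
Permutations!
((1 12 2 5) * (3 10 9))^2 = (1 2)(3 9 10)(5 12)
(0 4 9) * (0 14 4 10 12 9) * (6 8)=(0 10 12 9 14 4)(6 8)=[10, 1, 2, 3, 0, 5, 8, 7, 6, 14, 12, 11, 9, 13, 4]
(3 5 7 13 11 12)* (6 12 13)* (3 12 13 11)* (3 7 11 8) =(3 5 11 8)(6 13 7) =[0, 1, 2, 5, 4, 11, 13, 6, 3, 9, 10, 8, 12, 7]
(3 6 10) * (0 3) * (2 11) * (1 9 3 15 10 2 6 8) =(0 15 10)(1 9 3 8)(2 11 6) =[15, 9, 11, 8, 4, 5, 2, 7, 1, 3, 0, 6, 12, 13, 14, 10]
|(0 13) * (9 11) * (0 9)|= |(0 13 9 11)|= 4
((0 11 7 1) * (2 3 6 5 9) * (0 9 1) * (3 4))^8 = ((0 11 7)(1 9 2 4 3 6 5))^8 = (0 7 11)(1 9 2 4 3 6 5)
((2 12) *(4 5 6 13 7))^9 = (2 12)(4 7 13 6 5)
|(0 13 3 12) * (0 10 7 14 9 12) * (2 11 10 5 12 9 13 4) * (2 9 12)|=12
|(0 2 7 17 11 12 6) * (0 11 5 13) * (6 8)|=|(0 2 7 17 5 13)(6 11 12 8)|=12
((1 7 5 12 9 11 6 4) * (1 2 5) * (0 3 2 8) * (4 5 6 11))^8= (0 8 4 9 12 5 6 2 3)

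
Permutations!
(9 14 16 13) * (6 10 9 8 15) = (6 10 9 14 16 13 8 15) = [0, 1, 2, 3, 4, 5, 10, 7, 15, 14, 9, 11, 12, 8, 16, 6, 13]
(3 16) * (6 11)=(3 16)(6 11)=[0, 1, 2, 16, 4, 5, 11, 7, 8, 9, 10, 6, 12, 13, 14, 15, 3]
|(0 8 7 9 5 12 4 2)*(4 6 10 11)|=|(0 8 7 9 5 12 6 10 11 4 2)|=11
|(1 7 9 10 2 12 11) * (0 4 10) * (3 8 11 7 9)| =11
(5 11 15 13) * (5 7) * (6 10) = (5 11 15 13 7)(6 10) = [0, 1, 2, 3, 4, 11, 10, 5, 8, 9, 6, 15, 12, 7, 14, 13]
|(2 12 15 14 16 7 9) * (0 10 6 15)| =10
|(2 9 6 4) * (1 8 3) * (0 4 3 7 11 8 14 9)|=|(0 4 2)(1 14 9 6 3)(7 11 8)|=15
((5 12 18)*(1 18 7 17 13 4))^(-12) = ((1 18 5 12 7 17 13 4))^(-12) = (1 7)(4 12)(5 13)(17 18)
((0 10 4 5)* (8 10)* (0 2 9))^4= (0 5 8 2 10 9 4)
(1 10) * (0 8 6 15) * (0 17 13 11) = (0 8 6 15 17 13 11)(1 10) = [8, 10, 2, 3, 4, 5, 15, 7, 6, 9, 1, 0, 12, 11, 14, 17, 16, 13]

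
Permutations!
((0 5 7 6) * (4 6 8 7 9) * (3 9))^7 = (0 5 3 9 4 6)(7 8)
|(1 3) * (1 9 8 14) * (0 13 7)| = |(0 13 7)(1 3 9 8 14)| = 15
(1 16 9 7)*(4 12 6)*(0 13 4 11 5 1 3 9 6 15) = [13, 16, 2, 9, 12, 1, 11, 3, 8, 7, 10, 5, 15, 4, 14, 0, 6] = (0 13 4 12 15)(1 16 6 11 5)(3 9 7)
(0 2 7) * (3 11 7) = [2, 1, 3, 11, 4, 5, 6, 0, 8, 9, 10, 7] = (0 2 3 11 7)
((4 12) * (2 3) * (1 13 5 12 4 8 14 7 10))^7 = (1 10 7 14 8 12 5 13)(2 3)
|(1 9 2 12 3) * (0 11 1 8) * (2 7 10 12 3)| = |(0 11 1 9 7 10 12 2 3 8)| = 10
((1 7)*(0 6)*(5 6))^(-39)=(1 7)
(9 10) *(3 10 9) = [0, 1, 2, 10, 4, 5, 6, 7, 8, 9, 3] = (3 10)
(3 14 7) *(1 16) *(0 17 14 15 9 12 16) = (0 17 14 7 3 15 9 12 16 1) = [17, 0, 2, 15, 4, 5, 6, 3, 8, 12, 10, 11, 16, 13, 7, 9, 1, 14]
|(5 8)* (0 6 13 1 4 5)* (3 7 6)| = |(0 3 7 6 13 1 4 5 8)| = 9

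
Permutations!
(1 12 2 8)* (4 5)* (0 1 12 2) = [1, 2, 8, 3, 5, 4, 6, 7, 12, 9, 10, 11, 0] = (0 1 2 8 12)(4 5)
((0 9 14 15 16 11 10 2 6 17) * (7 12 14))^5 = (0 15 6 12 10 9 16 17 14 2 7 11)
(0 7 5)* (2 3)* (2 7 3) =[3, 1, 2, 7, 4, 0, 6, 5] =(0 3 7 5)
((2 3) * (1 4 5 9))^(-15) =((1 4 5 9)(2 3))^(-15) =(1 4 5 9)(2 3)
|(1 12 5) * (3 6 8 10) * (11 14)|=|(1 12 5)(3 6 8 10)(11 14)|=12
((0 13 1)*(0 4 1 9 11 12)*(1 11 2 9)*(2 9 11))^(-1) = (0 12 11 2 4 1 13)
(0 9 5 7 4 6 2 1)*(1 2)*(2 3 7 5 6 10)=(0 9 6 1)(2 3 7 4 10)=[9, 0, 3, 7, 10, 5, 1, 4, 8, 6, 2]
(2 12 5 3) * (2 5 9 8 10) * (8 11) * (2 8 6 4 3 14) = (2 12 9 11 6 4 3 5 14)(8 10) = [0, 1, 12, 5, 3, 14, 4, 7, 10, 11, 8, 6, 9, 13, 2]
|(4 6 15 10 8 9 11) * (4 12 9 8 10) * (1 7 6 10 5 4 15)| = 3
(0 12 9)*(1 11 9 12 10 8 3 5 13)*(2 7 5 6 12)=(0 10 8 3 6 12 2 7 5 13 1 11 9)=[10, 11, 7, 6, 4, 13, 12, 5, 3, 0, 8, 9, 2, 1]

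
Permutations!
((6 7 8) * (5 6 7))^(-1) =((5 6)(7 8))^(-1) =(5 6)(7 8)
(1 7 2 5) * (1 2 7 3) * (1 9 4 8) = (1 3 9 4 8)(2 5) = [0, 3, 5, 9, 8, 2, 6, 7, 1, 4]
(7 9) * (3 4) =(3 4)(7 9) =[0, 1, 2, 4, 3, 5, 6, 9, 8, 7]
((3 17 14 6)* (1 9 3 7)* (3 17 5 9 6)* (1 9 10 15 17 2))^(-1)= ((1 6 7 9 2)(3 5 10 15 17 14))^(-1)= (1 2 9 7 6)(3 14 17 15 10 5)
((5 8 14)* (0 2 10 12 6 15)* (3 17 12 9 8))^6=(0 5)(2 3)(6 8)(9 12)(10 17)(14 15)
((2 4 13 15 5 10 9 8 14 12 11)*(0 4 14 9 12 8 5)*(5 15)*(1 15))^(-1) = (0 15 1 9 8 14 2 11 12 10 5 13 4)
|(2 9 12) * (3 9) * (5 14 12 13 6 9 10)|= 6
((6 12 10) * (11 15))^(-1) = ((6 12 10)(11 15))^(-1) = (6 10 12)(11 15)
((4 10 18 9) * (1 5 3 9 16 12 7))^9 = (1 7 12 16 18 10 4 9 3 5)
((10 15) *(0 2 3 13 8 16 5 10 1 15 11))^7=(0 10 16 13 2 11 5 8 3)(1 15)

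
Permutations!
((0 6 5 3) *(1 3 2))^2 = (0 5 1)(2 3 6)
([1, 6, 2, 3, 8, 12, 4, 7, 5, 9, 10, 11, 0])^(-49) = [0, 1, 2, 3, 4, 5, 6, 7, 8, 9, 10, 11, 12]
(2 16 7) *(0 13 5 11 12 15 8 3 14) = (0 13 5 11 12 15 8 3 14)(2 16 7) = [13, 1, 16, 14, 4, 11, 6, 2, 3, 9, 10, 12, 15, 5, 0, 8, 7]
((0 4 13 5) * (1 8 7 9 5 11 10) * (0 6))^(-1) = ((0 4 13 11 10 1 8 7 9 5 6))^(-1) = (0 6 5 9 7 8 1 10 11 13 4)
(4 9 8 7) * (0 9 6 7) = (0 9 8)(4 6 7) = [9, 1, 2, 3, 6, 5, 7, 4, 0, 8]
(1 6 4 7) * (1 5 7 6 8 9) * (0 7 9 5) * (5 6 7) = (0 5 9 1 8 6 4 7) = [5, 8, 2, 3, 7, 9, 4, 0, 6, 1]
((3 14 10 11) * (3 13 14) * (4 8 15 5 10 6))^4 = (4 10 6 5 14 15 13 8 11)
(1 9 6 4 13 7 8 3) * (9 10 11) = (1 10 11 9 6 4 13 7 8 3) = [0, 10, 2, 1, 13, 5, 4, 8, 3, 6, 11, 9, 12, 7]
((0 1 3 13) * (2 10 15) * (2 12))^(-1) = ((0 1 3 13)(2 10 15 12))^(-1) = (0 13 3 1)(2 12 15 10)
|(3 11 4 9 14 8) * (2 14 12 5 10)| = 10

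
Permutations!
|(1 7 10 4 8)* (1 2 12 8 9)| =|(1 7 10 4 9)(2 12 8)| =15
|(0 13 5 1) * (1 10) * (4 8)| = 10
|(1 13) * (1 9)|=|(1 13 9)|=3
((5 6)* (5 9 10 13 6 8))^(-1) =(5 8)(6 13 10 9)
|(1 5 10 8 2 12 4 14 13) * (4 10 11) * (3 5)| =|(1 3 5 11 4 14 13)(2 12 10 8)| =28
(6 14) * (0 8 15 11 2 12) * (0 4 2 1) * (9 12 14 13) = (0 8 15 11 1)(2 14 6 13 9 12 4) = [8, 0, 14, 3, 2, 5, 13, 7, 15, 12, 10, 1, 4, 9, 6, 11]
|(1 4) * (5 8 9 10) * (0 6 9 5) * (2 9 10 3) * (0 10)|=6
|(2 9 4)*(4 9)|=2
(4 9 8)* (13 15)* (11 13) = (4 9 8)(11 13 15) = [0, 1, 2, 3, 9, 5, 6, 7, 4, 8, 10, 13, 12, 15, 14, 11]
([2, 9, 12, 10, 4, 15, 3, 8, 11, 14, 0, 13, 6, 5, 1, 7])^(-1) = (0 10 3 6 12 2)(1 14 9)(5 13 11 8 7 15)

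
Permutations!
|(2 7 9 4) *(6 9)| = 5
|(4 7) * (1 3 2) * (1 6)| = 4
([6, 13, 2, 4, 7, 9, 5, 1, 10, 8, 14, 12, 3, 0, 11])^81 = (0 7 12 10 5 13 4 11 8 6 1 3 14 9)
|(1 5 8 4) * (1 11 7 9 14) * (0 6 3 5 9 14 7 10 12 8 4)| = 36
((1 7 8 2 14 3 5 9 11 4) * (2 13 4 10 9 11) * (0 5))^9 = ((0 5 11 10 9 2 14 3)(1 7 8 13 4))^9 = (0 5 11 10 9 2 14 3)(1 4 13 8 7)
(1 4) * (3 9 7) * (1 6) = (1 4 6)(3 9 7) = [0, 4, 2, 9, 6, 5, 1, 3, 8, 7]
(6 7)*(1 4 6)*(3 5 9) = (1 4 6 7)(3 5 9) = [0, 4, 2, 5, 6, 9, 7, 1, 8, 3]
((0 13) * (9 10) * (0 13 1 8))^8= (13)(0 8 1)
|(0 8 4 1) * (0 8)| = 3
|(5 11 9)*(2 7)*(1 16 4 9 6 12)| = 8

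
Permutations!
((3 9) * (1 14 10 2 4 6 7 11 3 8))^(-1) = (1 8 9 3 11 7 6 4 2 10 14)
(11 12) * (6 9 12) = (6 9 12 11) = [0, 1, 2, 3, 4, 5, 9, 7, 8, 12, 10, 6, 11]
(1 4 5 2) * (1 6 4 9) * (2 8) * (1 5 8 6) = (1 9 5 6 4 8 2) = [0, 9, 1, 3, 8, 6, 4, 7, 2, 5]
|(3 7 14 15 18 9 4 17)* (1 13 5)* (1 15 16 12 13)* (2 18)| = |(2 18 9 4 17 3 7 14 16 12 13 5 15)| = 13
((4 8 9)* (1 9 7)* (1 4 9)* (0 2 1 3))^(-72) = (9) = ((9)(0 2 1 3)(4 8 7))^(-72)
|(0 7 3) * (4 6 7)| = |(0 4 6 7 3)| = 5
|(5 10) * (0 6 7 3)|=4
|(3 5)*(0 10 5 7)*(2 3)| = 6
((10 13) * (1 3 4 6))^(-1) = (1 6 4 3)(10 13) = ((1 3 4 6)(10 13))^(-1)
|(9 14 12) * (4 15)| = 6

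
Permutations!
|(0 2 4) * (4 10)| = 4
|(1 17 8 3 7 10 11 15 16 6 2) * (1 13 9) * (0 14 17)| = 15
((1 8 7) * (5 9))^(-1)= (1 7 8)(5 9)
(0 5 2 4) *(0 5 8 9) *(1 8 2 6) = [2, 8, 4, 3, 5, 6, 1, 7, 9, 0] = (0 2 4 5 6 1 8 9)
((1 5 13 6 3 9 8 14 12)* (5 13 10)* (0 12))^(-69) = ((0 12 1 13 6 3 9 8 14)(5 10))^(-69) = (0 13 9)(1 3 14)(5 10)(6 8 12)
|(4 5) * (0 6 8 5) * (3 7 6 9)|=|(0 9 3 7 6 8 5 4)|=8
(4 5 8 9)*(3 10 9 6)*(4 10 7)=[0, 1, 2, 7, 5, 8, 3, 4, 6, 10, 9]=(3 7 4 5 8 6)(9 10)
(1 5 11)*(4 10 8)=(1 5 11)(4 10 8)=[0, 5, 2, 3, 10, 11, 6, 7, 4, 9, 8, 1]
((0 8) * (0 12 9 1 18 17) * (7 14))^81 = ((0 8 12 9 1 18 17)(7 14))^81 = (0 1 8 18 12 17 9)(7 14)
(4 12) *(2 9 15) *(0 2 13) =(0 2 9 15 13)(4 12) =[2, 1, 9, 3, 12, 5, 6, 7, 8, 15, 10, 11, 4, 0, 14, 13]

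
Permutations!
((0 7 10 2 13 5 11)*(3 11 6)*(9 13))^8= (0 3 5 9 10)(2 7 11 6 13)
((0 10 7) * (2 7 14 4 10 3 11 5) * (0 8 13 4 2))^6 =(0 11)(2 14 10 4 13 8 7)(3 5) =((0 3 11 5)(2 7 8 13 4 10 14))^6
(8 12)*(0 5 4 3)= (0 5 4 3)(8 12)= [5, 1, 2, 0, 3, 4, 6, 7, 12, 9, 10, 11, 8]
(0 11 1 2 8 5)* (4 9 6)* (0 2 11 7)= (0 7)(1 11)(2 8 5)(4 9 6)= [7, 11, 8, 3, 9, 2, 4, 0, 5, 6, 10, 1]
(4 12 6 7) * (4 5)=(4 12 6 7 5)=[0, 1, 2, 3, 12, 4, 7, 5, 8, 9, 10, 11, 6]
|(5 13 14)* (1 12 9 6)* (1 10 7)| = |(1 12 9 6 10 7)(5 13 14)| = 6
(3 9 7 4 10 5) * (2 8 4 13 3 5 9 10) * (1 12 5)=(1 12 5)(2 8 4)(3 10 9 7 13)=[0, 12, 8, 10, 2, 1, 6, 13, 4, 7, 9, 11, 5, 3]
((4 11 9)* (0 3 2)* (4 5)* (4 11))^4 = (0 3 2)(5 11 9)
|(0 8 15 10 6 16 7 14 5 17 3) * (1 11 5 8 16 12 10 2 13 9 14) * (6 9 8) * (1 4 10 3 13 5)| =|(0 16 7 4 10 9 14 6 12 3)(1 11)(2 5 17 13 8 15)| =30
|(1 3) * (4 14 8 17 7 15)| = |(1 3)(4 14 8 17 7 15)| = 6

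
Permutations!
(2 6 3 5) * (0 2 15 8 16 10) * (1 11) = [2, 11, 6, 5, 4, 15, 3, 7, 16, 9, 0, 1, 12, 13, 14, 8, 10] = (0 2 6 3 5 15 8 16 10)(1 11)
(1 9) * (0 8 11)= [8, 9, 2, 3, 4, 5, 6, 7, 11, 1, 10, 0]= (0 8 11)(1 9)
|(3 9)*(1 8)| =2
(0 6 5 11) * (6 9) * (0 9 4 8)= (0 4 8)(5 11 9 6)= [4, 1, 2, 3, 8, 11, 5, 7, 0, 6, 10, 9]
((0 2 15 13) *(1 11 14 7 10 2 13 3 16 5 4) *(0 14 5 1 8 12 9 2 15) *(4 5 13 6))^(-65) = ((0 6 4 8 12 9 2)(1 11 13 14 7 10 15 3 16))^(-65) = (0 9 8 6 2 12 4)(1 3 10 14 11 16 15 7 13)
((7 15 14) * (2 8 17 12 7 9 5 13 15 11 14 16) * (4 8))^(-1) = (2 16 15 13 5 9 14 11 7 12 17 8 4)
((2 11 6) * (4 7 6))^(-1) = (2 6 7 4 11) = ((2 11 4 7 6))^(-1)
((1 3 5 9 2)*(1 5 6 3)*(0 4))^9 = (9)(0 4)(3 6)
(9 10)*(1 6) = (1 6)(9 10) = [0, 6, 2, 3, 4, 5, 1, 7, 8, 10, 9]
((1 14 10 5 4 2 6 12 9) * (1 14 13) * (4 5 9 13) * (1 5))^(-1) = (1 5 13 12 6 2 4)(9 10 14)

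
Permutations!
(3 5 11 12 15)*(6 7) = (3 5 11 12 15)(6 7) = [0, 1, 2, 5, 4, 11, 7, 6, 8, 9, 10, 12, 15, 13, 14, 3]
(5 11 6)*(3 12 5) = (3 12 5 11 6) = [0, 1, 2, 12, 4, 11, 3, 7, 8, 9, 10, 6, 5]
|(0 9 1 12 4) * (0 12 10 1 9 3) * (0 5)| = 6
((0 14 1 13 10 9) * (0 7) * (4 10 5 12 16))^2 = ((0 14 1 13 5 12 16 4 10 9 7))^2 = (0 1 5 16 10 7 14 13 12 4 9)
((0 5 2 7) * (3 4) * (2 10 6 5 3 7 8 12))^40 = (2 8 12)(5 10 6)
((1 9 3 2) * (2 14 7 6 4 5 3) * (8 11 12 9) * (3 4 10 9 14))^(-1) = ((1 8 11 12 14 7 6 10 9 2)(4 5))^(-1) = (1 2 9 10 6 7 14 12 11 8)(4 5)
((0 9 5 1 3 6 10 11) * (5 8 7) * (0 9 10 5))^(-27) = (0 9)(1 3 6 5)(7 11)(8 10)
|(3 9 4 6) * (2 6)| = 5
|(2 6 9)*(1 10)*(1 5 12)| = 12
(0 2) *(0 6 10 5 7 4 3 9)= (0 2 6 10 5 7 4 3 9)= [2, 1, 6, 9, 3, 7, 10, 4, 8, 0, 5]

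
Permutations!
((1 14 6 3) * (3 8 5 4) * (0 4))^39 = (0 5 8 6 14 1 3 4)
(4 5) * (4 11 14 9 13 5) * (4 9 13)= (4 9)(5 11 14 13)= [0, 1, 2, 3, 9, 11, 6, 7, 8, 4, 10, 14, 12, 5, 13]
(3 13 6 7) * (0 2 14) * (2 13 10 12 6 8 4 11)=[13, 1, 14, 10, 11, 5, 7, 3, 4, 9, 12, 2, 6, 8, 0]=(0 13 8 4 11 2 14)(3 10 12 6 7)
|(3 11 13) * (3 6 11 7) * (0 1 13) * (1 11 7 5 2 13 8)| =6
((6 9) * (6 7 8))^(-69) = ((6 9 7 8))^(-69) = (6 8 7 9)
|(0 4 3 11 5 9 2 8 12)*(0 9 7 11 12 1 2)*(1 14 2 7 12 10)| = |(0 4 3 10 1 7 11 5 12 9)(2 8 14)| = 30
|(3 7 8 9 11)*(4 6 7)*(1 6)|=|(1 6 7 8 9 11 3 4)|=8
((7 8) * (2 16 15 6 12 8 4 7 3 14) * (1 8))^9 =(16)(4 7)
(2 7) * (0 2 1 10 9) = [2, 10, 7, 3, 4, 5, 6, 1, 8, 0, 9] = (0 2 7 1 10 9)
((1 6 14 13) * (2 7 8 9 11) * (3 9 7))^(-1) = ((1 6 14 13)(2 3 9 11)(7 8))^(-1) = (1 13 14 6)(2 11 9 3)(7 8)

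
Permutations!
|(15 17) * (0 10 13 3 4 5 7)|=14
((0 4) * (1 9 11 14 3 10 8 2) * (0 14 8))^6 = (0 4 14 3 10)(1 9 11 8 2)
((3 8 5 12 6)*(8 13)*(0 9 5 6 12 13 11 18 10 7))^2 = (0 5 8 3 18 7 9 13 6 11 10) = ((0 9 5 13 8 6 3 11 18 10 7))^2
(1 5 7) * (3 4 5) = (1 3 4 5 7) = [0, 3, 2, 4, 5, 7, 6, 1]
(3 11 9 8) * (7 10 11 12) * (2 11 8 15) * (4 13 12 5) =(2 11 9 15)(3 5 4 13 12 7 10 8) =[0, 1, 11, 5, 13, 4, 6, 10, 3, 15, 8, 9, 7, 12, 14, 2]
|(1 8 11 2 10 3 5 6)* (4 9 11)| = 10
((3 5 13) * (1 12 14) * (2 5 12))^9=((1 2 5 13 3 12 14))^9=(1 5 3 14 2 13 12)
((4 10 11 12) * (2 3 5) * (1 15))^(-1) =(1 15)(2 5 3)(4 12 11 10)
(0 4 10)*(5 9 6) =(0 4 10)(5 9 6) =[4, 1, 2, 3, 10, 9, 5, 7, 8, 6, 0]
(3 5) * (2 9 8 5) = (2 9 8 5 3) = [0, 1, 9, 2, 4, 3, 6, 7, 5, 8]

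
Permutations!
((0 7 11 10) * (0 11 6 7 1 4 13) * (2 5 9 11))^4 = ((0 1 4 13)(2 5 9 11 10)(6 7))^4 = (13)(2 10 11 9 5)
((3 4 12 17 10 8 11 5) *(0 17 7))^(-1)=(0 7 12 4 3 5 11 8 10 17)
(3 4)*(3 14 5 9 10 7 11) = (3 4 14 5 9 10 7 11) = [0, 1, 2, 4, 14, 9, 6, 11, 8, 10, 7, 3, 12, 13, 5]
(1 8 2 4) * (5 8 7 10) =(1 7 10 5 8 2 4) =[0, 7, 4, 3, 1, 8, 6, 10, 2, 9, 5]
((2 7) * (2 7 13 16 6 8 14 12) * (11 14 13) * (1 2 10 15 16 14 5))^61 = (1 2 11 5)(6 10 13 16 12 8 15 14)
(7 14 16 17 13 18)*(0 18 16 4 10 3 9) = (0 18 7 14 4 10 3 9)(13 16 17) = [18, 1, 2, 9, 10, 5, 6, 14, 8, 0, 3, 11, 12, 16, 4, 15, 17, 13, 7]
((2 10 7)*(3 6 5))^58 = (2 10 7)(3 6 5) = ((2 10 7)(3 6 5))^58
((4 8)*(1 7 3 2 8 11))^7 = (11)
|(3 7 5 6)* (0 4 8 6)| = 7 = |(0 4 8 6 3 7 5)|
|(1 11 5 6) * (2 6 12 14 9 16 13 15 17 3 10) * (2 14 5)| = |(1 11 2 6)(3 10 14 9 16 13 15 17)(5 12)| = 8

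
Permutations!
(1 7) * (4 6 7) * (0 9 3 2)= [9, 4, 0, 2, 6, 5, 7, 1, 8, 3]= (0 9 3 2)(1 4 6 7)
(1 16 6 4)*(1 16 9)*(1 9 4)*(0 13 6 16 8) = (16)(0 13 6 1 4 8) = [13, 4, 2, 3, 8, 5, 1, 7, 0, 9, 10, 11, 12, 6, 14, 15, 16]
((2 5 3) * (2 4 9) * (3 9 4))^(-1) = (2 9 5)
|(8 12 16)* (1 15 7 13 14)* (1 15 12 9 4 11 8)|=|(1 12 16)(4 11 8 9)(7 13 14 15)|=12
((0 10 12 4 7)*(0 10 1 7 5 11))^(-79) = ((0 1 7 10 12 4 5 11))^(-79) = (0 1 7 10 12 4 5 11)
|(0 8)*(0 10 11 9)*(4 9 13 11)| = |(0 8 10 4 9)(11 13)| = 10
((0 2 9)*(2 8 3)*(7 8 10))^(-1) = (0 9 2 3 8 7 10)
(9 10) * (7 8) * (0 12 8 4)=(0 12 8 7 4)(9 10)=[12, 1, 2, 3, 0, 5, 6, 4, 7, 10, 9, 11, 8]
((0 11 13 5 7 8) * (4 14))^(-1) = (0 8 7 5 13 11)(4 14)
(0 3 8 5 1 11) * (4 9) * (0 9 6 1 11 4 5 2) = (0 3 8 2)(1 4 6)(5 11 9) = [3, 4, 0, 8, 6, 11, 1, 7, 2, 5, 10, 9]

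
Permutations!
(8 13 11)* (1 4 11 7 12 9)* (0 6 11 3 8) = (0 6 11)(1 4 3 8 13 7 12 9) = [6, 4, 2, 8, 3, 5, 11, 12, 13, 1, 10, 0, 9, 7]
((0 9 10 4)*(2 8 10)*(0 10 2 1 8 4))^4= ((0 9 1 8 2 4 10))^4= (0 2 9 4 1 10 8)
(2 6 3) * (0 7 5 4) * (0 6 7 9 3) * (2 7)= [9, 1, 2, 7, 6, 4, 0, 5, 8, 3]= (0 9 3 7 5 4 6)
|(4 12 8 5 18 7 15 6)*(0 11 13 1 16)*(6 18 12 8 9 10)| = 105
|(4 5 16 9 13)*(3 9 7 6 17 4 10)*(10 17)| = 10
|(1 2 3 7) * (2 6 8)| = |(1 6 8 2 3 7)| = 6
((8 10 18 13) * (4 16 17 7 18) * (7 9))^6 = ((4 16 17 9 7 18 13 8 10))^6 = (4 13 9)(7 16 8)(10 18 17)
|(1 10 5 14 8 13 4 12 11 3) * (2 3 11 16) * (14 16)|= 30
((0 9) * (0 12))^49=((0 9 12))^49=(0 9 12)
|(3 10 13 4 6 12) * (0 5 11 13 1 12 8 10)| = 11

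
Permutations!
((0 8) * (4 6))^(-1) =(0 8)(4 6)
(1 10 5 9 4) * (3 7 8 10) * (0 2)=(0 2)(1 3 7 8 10 5 9 4)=[2, 3, 0, 7, 1, 9, 6, 8, 10, 4, 5]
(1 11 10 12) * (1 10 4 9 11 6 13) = (1 6 13)(4 9 11)(10 12) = [0, 6, 2, 3, 9, 5, 13, 7, 8, 11, 12, 4, 10, 1]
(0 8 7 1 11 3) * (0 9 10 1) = (0 8 7)(1 11 3 9 10) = [8, 11, 2, 9, 4, 5, 6, 0, 7, 10, 1, 3]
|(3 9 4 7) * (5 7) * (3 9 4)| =5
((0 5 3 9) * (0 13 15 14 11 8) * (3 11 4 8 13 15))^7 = (0 14 3 5 4 9 11 8 15 13)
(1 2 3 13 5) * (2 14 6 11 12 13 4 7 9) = (1 14 6 11 12 13 5)(2 3 4 7 9) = [0, 14, 3, 4, 7, 1, 11, 9, 8, 2, 10, 12, 13, 5, 6]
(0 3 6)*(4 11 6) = [3, 1, 2, 4, 11, 5, 0, 7, 8, 9, 10, 6] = (0 3 4 11 6)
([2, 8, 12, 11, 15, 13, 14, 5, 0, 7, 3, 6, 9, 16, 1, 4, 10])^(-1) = [8, 14, 0, 10, 15, 7, 11, 9, 1, 12, 16, 3, 2, 5, 6, 4, 13]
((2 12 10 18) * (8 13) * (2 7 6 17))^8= ((2 12 10 18 7 6 17)(8 13))^8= (2 12 10 18 7 6 17)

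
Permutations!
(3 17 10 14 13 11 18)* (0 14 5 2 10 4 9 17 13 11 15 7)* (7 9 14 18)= [18, 1, 10, 13, 14, 2, 6, 0, 8, 17, 5, 7, 12, 15, 11, 9, 16, 4, 3]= (0 18 3 13 15 9 17 4 14 11 7)(2 10 5)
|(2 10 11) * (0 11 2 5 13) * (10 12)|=12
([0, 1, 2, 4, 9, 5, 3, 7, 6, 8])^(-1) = [0, 1, 2, 6, 3, 5, 8, 7, 9, 4]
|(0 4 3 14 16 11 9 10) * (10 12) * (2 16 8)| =|(0 4 3 14 8 2 16 11 9 12 10)| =11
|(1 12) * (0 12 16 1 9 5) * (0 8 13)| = |(0 12 9 5 8 13)(1 16)| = 6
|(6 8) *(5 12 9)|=6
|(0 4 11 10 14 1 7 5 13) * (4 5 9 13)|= |(0 5 4 11 10 14 1 7 9 13)|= 10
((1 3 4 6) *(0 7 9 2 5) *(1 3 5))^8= (0 9 1)(2 5 7)(3 6 4)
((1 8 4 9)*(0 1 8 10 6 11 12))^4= ((0 1 10 6 11 12)(4 9 8))^4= (0 11 10)(1 12 6)(4 9 8)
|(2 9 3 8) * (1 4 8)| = 6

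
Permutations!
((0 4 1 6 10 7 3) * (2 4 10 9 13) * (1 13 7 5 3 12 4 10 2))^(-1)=(0 3 5 10 2)(1 13 4 12 7 9 6)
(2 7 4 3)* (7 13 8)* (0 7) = [7, 1, 13, 2, 3, 5, 6, 4, 0, 9, 10, 11, 12, 8] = (0 7 4 3 2 13 8)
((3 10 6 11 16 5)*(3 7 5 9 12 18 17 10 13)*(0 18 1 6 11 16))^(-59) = ((0 18 17 10 11)(1 6 16 9 12)(3 13)(5 7))^(-59) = (0 18 17 10 11)(1 6 16 9 12)(3 13)(5 7)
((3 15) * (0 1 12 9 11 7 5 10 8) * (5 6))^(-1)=(0 8 10 5 6 7 11 9 12 1)(3 15)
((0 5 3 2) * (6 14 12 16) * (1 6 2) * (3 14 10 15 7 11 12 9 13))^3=(0 9 1 15 12)(2 14 3 10 11)(5 13 6 7 16)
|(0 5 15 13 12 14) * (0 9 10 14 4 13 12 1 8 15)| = 6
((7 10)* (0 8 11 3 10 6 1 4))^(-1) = ((0 8 11 3 10 7 6 1 4))^(-1) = (0 4 1 6 7 10 3 11 8)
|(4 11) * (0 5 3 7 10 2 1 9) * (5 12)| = 18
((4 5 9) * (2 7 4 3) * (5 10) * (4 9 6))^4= (10)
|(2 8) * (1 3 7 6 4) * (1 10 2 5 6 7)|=6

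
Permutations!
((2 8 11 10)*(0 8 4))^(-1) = ((0 8 11 10 2 4))^(-1) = (0 4 2 10 11 8)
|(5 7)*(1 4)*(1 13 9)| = 4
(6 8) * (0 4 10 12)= (0 4 10 12)(6 8)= [4, 1, 2, 3, 10, 5, 8, 7, 6, 9, 12, 11, 0]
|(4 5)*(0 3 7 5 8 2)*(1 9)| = 14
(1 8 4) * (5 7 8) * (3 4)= (1 5 7 8 3 4)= [0, 5, 2, 4, 1, 7, 6, 8, 3]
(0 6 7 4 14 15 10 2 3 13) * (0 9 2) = (0 6 7 4 14 15 10)(2 3 13 9) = [6, 1, 3, 13, 14, 5, 7, 4, 8, 2, 0, 11, 12, 9, 15, 10]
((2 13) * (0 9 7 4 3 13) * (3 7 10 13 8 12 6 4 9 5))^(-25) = ((0 5 3 8 12 6 4 7 9 10 13 2))^(-25) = (0 2 13 10 9 7 4 6 12 8 3 5)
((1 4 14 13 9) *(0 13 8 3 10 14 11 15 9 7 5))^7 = (0 5 7 13)(1 11 9 4 15)(3 8 14 10)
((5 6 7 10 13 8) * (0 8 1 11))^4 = (0 7 11 6 1 5 13 8 10)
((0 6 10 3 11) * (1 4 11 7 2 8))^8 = ((0 6 10 3 7 2 8 1 4 11))^8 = (0 4 8 7 10)(1 2 3 6 11)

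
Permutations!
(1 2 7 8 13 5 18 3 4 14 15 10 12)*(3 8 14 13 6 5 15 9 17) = [0, 2, 7, 4, 13, 18, 5, 14, 6, 17, 12, 11, 1, 15, 9, 10, 16, 3, 8] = (1 2 7 14 9 17 3 4 13 15 10 12)(5 18 8 6)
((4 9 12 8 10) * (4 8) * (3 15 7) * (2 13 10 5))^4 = ((2 13 10 8 5)(3 15 7)(4 9 12))^4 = (2 5 8 10 13)(3 15 7)(4 9 12)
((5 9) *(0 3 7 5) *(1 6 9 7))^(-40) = (9)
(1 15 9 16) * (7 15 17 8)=(1 17 8 7 15 9 16)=[0, 17, 2, 3, 4, 5, 6, 15, 7, 16, 10, 11, 12, 13, 14, 9, 1, 8]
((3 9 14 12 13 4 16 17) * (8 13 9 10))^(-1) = ((3 10 8 13 4 16 17)(9 14 12))^(-1) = (3 17 16 4 13 8 10)(9 12 14)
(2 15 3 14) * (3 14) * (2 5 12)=(2 15 14 5 12)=[0, 1, 15, 3, 4, 12, 6, 7, 8, 9, 10, 11, 2, 13, 5, 14]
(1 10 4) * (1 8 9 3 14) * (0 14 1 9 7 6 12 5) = (0 14 9 3 1 10 4 8 7 6 12 5) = [14, 10, 2, 1, 8, 0, 12, 6, 7, 3, 4, 11, 5, 13, 9]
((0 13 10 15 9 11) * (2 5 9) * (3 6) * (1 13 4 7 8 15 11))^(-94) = (0 7 15 5 1 10)(2 9 13 11 4 8)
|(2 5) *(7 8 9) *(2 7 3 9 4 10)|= 6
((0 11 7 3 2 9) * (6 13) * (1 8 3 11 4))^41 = ((0 4 1 8 3 2 9)(6 13)(7 11))^41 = (0 9 2 3 8 1 4)(6 13)(7 11)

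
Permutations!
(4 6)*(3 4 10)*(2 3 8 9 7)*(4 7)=(2 3 7)(4 6 10 8 9)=[0, 1, 3, 7, 6, 5, 10, 2, 9, 4, 8]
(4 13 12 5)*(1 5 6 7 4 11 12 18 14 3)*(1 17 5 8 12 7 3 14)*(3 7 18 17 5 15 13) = (1 8 12 6 7 4 3 5 11 18)(13 17 15) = [0, 8, 2, 5, 3, 11, 7, 4, 12, 9, 10, 18, 6, 17, 14, 13, 16, 15, 1]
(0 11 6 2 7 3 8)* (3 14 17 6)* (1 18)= (0 11 3 8)(1 18)(2 7 14 17 6)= [11, 18, 7, 8, 4, 5, 2, 14, 0, 9, 10, 3, 12, 13, 17, 15, 16, 6, 1]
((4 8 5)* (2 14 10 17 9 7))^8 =(2 10 9)(4 5 8)(7 14 17) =((2 14 10 17 9 7)(4 8 5))^8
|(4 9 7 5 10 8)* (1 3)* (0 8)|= 14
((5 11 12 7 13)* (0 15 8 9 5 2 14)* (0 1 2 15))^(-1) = (1 14 2)(5 9 8 15 13 7 12 11)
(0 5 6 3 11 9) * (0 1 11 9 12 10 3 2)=(0 5 6 2)(1 11 12 10 3 9)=[5, 11, 0, 9, 4, 6, 2, 7, 8, 1, 3, 12, 10]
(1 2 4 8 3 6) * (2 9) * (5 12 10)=(1 9 2 4 8 3 6)(5 12 10)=[0, 9, 4, 6, 8, 12, 1, 7, 3, 2, 5, 11, 10]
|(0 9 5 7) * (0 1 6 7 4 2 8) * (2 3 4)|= 30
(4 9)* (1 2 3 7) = (1 2 3 7)(4 9) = [0, 2, 3, 7, 9, 5, 6, 1, 8, 4]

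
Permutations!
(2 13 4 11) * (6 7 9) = (2 13 4 11)(6 7 9) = [0, 1, 13, 3, 11, 5, 7, 9, 8, 6, 10, 2, 12, 4]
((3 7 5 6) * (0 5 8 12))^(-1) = (0 12 8 7 3 6 5)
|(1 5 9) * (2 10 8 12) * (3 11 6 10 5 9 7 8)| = 20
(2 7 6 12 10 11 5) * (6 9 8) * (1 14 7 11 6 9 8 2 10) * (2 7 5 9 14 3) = (1 3 2 11 9 7 8 14 5 10 6 12) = [0, 3, 11, 2, 4, 10, 12, 8, 14, 7, 6, 9, 1, 13, 5]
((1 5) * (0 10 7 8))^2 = (0 7)(8 10)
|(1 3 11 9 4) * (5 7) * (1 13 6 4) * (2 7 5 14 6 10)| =|(1 3 11 9)(2 7 14 6 4 13 10)| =28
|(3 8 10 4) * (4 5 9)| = 6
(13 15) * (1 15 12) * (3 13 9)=(1 15 9 3 13 12)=[0, 15, 2, 13, 4, 5, 6, 7, 8, 3, 10, 11, 1, 12, 14, 9]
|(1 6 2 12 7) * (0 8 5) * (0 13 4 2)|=10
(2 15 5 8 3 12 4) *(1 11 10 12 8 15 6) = [0, 11, 6, 8, 2, 15, 1, 7, 3, 9, 12, 10, 4, 13, 14, 5] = (1 11 10 12 4 2 6)(3 8)(5 15)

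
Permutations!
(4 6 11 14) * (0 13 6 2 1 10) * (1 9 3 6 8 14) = [13, 10, 9, 6, 2, 5, 11, 7, 14, 3, 0, 1, 12, 8, 4] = (0 13 8 14 4 2 9 3 6 11 1 10)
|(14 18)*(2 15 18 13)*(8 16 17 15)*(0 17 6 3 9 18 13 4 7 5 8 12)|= |(0 17 15 13 2 12)(3 9 18 14 4 7 5 8 16 6)|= 30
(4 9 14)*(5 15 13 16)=(4 9 14)(5 15 13 16)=[0, 1, 2, 3, 9, 15, 6, 7, 8, 14, 10, 11, 12, 16, 4, 13, 5]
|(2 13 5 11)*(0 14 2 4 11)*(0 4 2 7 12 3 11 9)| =11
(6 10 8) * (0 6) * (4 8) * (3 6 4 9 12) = (0 4 8)(3 6 10 9 12) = [4, 1, 2, 6, 8, 5, 10, 7, 0, 12, 9, 11, 3]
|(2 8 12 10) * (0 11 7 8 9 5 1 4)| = 11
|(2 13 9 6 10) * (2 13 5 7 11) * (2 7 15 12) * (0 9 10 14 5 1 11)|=|(0 9 6 14 5 15 12 2 1 11 7)(10 13)|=22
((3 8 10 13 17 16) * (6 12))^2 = ((3 8 10 13 17 16)(6 12))^2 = (3 10 17)(8 13 16)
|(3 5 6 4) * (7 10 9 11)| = |(3 5 6 4)(7 10 9 11)| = 4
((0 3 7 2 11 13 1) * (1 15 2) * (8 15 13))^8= (15)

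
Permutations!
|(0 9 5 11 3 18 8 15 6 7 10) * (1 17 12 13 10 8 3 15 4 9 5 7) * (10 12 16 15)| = |(0 5 11 10)(1 17 16 15 6)(3 18)(4 9 7 8)(12 13)| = 20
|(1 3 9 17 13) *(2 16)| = |(1 3 9 17 13)(2 16)| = 10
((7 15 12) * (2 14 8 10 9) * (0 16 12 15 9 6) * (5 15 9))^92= ((0 16 12 7 5 15 9 2 14 8 10 6))^92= (0 14 5)(2 7 6)(8 15 16)(9 12 10)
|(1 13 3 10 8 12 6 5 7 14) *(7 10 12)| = 10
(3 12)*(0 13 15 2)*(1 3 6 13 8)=(0 8 1 3 12 6 13 15 2)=[8, 3, 0, 12, 4, 5, 13, 7, 1, 9, 10, 11, 6, 15, 14, 2]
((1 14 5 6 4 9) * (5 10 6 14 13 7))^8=((1 13 7 5 14 10 6 4 9))^8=(1 9 4 6 10 14 5 7 13)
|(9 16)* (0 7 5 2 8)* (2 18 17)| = 14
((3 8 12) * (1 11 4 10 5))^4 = (1 5 10 4 11)(3 8 12)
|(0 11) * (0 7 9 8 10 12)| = |(0 11 7 9 8 10 12)| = 7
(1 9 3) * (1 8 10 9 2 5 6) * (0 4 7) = [4, 2, 5, 8, 7, 6, 1, 0, 10, 3, 9] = (0 4 7)(1 2 5 6)(3 8 10 9)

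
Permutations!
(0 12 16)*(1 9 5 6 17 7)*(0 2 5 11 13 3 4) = (0 12 16 2 5 6 17 7 1 9 11 13 3 4) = [12, 9, 5, 4, 0, 6, 17, 1, 8, 11, 10, 13, 16, 3, 14, 15, 2, 7]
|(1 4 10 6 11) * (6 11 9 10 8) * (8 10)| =12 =|(1 4 10 11)(6 9 8)|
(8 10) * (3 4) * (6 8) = (3 4)(6 8 10) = [0, 1, 2, 4, 3, 5, 8, 7, 10, 9, 6]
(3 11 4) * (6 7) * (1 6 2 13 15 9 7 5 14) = (1 6 5 14)(2 13 15 9 7)(3 11 4) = [0, 6, 13, 11, 3, 14, 5, 2, 8, 7, 10, 4, 12, 15, 1, 9]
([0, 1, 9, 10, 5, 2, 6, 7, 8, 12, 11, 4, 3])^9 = (2 9 12 3 10 11 4 5)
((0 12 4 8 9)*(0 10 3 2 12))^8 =((2 12 4 8 9 10 3))^8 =(2 12 4 8 9 10 3)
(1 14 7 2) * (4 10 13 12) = (1 14 7 2)(4 10 13 12) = [0, 14, 1, 3, 10, 5, 6, 2, 8, 9, 13, 11, 4, 12, 7]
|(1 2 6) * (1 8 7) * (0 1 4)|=7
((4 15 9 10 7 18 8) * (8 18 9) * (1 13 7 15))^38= (18)(1 8 10 7)(4 15 9 13)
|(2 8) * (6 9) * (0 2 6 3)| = |(0 2 8 6 9 3)| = 6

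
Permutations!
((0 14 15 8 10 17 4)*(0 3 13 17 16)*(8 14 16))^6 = (3 17)(4 13)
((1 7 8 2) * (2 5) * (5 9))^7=(1 7 8 9 5 2)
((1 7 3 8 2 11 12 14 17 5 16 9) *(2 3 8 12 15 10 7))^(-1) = ((1 2 11 15 10 7 8 3 12 14 17 5 16 9))^(-1) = (1 9 16 5 17 14 12 3 8 7 10 15 11 2)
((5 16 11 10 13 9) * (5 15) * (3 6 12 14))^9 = ((3 6 12 14)(5 16 11 10 13 9 15))^9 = (3 6 12 14)(5 11 13 15 16 10 9)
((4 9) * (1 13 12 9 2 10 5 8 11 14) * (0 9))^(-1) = ((0 9 4 2 10 5 8 11 14 1 13 12))^(-1) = (0 12 13 1 14 11 8 5 10 2 4 9)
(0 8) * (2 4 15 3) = [8, 1, 4, 2, 15, 5, 6, 7, 0, 9, 10, 11, 12, 13, 14, 3] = (0 8)(2 4 15 3)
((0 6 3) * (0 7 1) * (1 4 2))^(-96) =((0 6 3 7 4 2 1))^(-96) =(0 3 4 1 6 7 2)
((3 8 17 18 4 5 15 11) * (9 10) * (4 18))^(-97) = (18)(3 8 17 4 5 15 11)(9 10)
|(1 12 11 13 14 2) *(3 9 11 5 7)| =10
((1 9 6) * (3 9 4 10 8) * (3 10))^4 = (10)(1 6 9 3 4)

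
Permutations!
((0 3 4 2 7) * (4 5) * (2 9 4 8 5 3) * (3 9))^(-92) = (0 2 7)(3 9 4)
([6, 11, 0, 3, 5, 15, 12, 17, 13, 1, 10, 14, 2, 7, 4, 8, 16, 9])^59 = [2, 5, 12, 3, 13, 7, 0, 11, 9, 4, 10, 15, 6, 1, 8, 17, 16, 14]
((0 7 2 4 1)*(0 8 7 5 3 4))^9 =(0 5 3 4 1 8 7 2)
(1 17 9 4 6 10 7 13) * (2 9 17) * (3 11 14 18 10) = (1 2 9 4 6 3 11 14 18 10 7 13) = [0, 2, 9, 11, 6, 5, 3, 13, 8, 4, 7, 14, 12, 1, 18, 15, 16, 17, 10]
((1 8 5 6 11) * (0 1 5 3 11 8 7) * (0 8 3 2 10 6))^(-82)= (0 11 6 2 7)(1 5 3 10 8)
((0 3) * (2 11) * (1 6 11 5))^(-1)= ((0 3)(1 6 11 2 5))^(-1)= (0 3)(1 5 2 11 6)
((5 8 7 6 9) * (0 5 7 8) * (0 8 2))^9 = ((0 5 8 2)(6 9 7))^9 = (9)(0 5 8 2)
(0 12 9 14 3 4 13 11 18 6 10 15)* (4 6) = (0 12 9 14 3 6 10 15)(4 13 11 18) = [12, 1, 2, 6, 13, 5, 10, 7, 8, 14, 15, 18, 9, 11, 3, 0, 16, 17, 4]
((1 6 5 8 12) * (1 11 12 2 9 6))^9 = (2 8 5 6 9)(11 12)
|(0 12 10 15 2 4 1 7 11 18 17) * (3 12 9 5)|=14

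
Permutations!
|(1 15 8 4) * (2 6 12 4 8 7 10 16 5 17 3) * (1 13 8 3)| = 7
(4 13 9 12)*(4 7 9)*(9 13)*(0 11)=(0 11)(4 9 12 7 13)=[11, 1, 2, 3, 9, 5, 6, 13, 8, 12, 10, 0, 7, 4]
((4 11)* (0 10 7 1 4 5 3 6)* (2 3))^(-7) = ((0 10 7 1 4 11 5 2 3 6))^(-7) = (0 1 5 6 7 11 3 10 4 2)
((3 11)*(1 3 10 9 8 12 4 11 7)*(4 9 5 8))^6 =(4 9 12 8 5 10 11)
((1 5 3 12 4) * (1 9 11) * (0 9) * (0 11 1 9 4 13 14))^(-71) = ((0 4 11 9 1 5 3 12 13 14))^(-71) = (0 14 13 12 3 5 1 9 11 4)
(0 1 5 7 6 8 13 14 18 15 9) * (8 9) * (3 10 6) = [1, 5, 2, 10, 4, 7, 9, 3, 13, 0, 6, 11, 12, 14, 18, 8, 16, 17, 15] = (0 1 5 7 3 10 6 9)(8 13 14 18 15)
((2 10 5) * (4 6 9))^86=(2 5 10)(4 9 6)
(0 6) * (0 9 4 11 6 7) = (0 7)(4 11 6 9) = [7, 1, 2, 3, 11, 5, 9, 0, 8, 4, 10, 6]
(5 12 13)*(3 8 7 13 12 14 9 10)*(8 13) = (3 13 5 14 9 10)(7 8) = [0, 1, 2, 13, 4, 14, 6, 8, 7, 10, 3, 11, 12, 5, 9]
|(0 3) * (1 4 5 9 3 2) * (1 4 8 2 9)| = |(0 9 3)(1 8 2 4 5)| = 15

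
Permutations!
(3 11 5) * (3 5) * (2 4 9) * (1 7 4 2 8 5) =(1 7 4 9 8 5)(3 11) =[0, 7, 2, 11, 9, 1, 6, 4, 5, 8, 10, 3]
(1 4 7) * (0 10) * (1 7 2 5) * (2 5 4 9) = (0 10)(1 9 2 4 5) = [10, 9, 4, 3, 5, 1, 6, 7, 8, 2, 0]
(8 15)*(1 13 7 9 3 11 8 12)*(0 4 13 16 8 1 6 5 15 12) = [4, 16, 2, 11, 13, 15, 5, 9, 12, 3, 10, 1, 6, 7, 14, 0, 8] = (0 4 13 7 9 3 11 1 16 8 12 6 5 15)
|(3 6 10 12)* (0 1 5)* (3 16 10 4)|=|(0 1 5)(3 6 4)(10 12 16)|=3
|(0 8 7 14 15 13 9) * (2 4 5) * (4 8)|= |(0 4 5 2 8 7 14 15 13 9)|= 10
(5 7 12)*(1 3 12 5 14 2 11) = [0, 3, 11, 12, 4, 7, 6, 5, 8, 9, 10, 1, 14, 13, 2] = (1 3 12 14 2 11)(5 7)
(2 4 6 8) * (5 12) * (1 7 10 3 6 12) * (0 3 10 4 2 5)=(0 3 6 8 5 1 7 4 12)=[3, 7, 2, 6, 12, 1, 8, 4, 5, 9, 10, 11, 0]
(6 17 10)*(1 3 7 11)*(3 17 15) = (1 17 10 6 15 3 7 11) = [0, 17, 2, 7, 4, 5, 15, 11, 8, 9, 6, 1, 12, 13, 14, 3, 16, 10]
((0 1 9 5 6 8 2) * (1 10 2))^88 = (0 10 2)(1 6 9 8 5)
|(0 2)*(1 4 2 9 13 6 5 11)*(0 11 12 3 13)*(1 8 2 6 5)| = 12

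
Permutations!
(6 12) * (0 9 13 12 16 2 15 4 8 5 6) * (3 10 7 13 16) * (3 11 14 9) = (0 3 10 7 13 12)(2 15 4 8 5 6 11 14 9 16) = [3, 1, 15, 10, 8, 6, 11, 13, 5, 16, 7, 14, 0, 12, 9, 4, 2]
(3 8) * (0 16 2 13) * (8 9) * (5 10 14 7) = (0 16 2 13)(3 9 8)(5 10 14 7) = [16, 1, 13, 9, 4, 10, 6, 5, 3, 8, 14, 11, 12, 0, 7, 15, 2]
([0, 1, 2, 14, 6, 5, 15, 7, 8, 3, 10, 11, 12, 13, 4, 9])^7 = (3 14 4 6 15 9)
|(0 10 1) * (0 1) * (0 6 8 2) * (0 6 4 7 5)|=15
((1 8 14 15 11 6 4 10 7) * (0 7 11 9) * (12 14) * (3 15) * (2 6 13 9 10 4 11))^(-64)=((0 7 1 8 12 14 3 15 10 2 6 11 13 9))^(-64)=(0 3 13 12 6 1 10)(2 7 15 9 14 11 8)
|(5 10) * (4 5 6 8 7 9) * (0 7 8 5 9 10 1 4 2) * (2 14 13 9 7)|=6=|(0 2)(1 4 7 10 6 5)(9 14 13)|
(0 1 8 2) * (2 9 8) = (0 1 2)(8 9) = [1, 2, 0, 3, 4, 5, 6, 7, 9, 8]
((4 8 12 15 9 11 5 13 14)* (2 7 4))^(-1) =(2 14 13 5 11 9 15 12 8 4 7)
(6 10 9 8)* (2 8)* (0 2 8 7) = (0 2 7)(6 10 9 8) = [2, 1, 7, 3, 4, 5, 10, 0, 6, 8, 9]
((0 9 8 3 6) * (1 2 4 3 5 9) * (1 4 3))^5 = (0 6 3 2 1 4)(5 8 9)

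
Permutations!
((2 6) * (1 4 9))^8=(1 9 4)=((1 4 9)(2 6))^8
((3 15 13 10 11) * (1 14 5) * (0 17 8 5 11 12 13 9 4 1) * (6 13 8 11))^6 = (0 4 12 3 6)(1 8 15 13 17)(5 9 10 11 14)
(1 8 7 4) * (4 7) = [0, 8, 2, 3, 1, 5, 6, 7, 4] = (1 8 4)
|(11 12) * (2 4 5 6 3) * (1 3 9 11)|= 9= |(1 3 2 4 5 6 9 11 12)|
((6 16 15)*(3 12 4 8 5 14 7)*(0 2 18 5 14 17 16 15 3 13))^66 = (0 2 18 5 17 16 3 12 4 8 14 7 13)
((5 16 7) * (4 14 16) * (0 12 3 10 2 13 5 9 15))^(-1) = ((0 12 3 10 2 13 5 4 14 16 7 9 15))^(-1) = (0 15 9 7 16 14 4 5 13 2 10 3 12)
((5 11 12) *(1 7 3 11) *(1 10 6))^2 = (1 3 12 10)(5 6 7 11) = ((1 7 3 11 12 5 10 6))^2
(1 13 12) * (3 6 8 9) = (1 13 12)(3 6 8 9) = [0, 13, 2, 6, 4, 5, 8, 7, 9, 3, 10, 11, 1, 12]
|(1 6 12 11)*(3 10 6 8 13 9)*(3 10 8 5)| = 10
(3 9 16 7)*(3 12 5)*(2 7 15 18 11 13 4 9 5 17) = [0, 1, 7, 5, 9, 3, 6, 12, 8, 16, 10, 13, 17, 4, 14, 18, 15, 2, 11] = (2 7 12 17)(3 5)(4 9 16 15 18 11 13)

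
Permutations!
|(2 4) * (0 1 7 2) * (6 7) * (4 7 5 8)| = 6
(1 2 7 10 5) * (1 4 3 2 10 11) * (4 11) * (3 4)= (1 10 5 11)(2 7 3)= [0, 10, 7, 2, 4, 11, 6, 3, 8, 9, 5, 1]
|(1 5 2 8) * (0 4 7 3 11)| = |(0 4 7 3 11)(1 5 2 8)| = 20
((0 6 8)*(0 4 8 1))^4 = ((0 6 1)(4 8))^4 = (8)(0 6 1)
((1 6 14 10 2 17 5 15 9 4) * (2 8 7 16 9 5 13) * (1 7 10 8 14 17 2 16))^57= (1 6 17 13 16 9 4 7)(5 15)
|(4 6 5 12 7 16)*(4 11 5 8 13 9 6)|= 20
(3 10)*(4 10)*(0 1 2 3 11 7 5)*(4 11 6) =(0 1 2 3 11 7 5)(4 10 6) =[1, 2, 3, 11, 10, 0, 4, 5, 8, 9, 6, 7]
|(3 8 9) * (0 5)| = 6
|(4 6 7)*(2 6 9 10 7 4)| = |(2 6 4 9 10 7)| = 6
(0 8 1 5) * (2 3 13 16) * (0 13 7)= (0 8 1 5 13 16 2 3 7)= [8, 5, 3, 7, 4, 13, 6, 0, 1, 9, 10, 11, 12, 16, 14, 15, 2]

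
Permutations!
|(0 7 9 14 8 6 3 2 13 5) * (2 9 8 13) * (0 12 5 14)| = 6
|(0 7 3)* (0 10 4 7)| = 4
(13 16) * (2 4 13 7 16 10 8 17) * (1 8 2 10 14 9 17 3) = [0, 8, 4, 1, 13, 5, 6, 16, 3, 17, 2, 11, 12, 14, 9, 15, 7, 10] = (1 8 3)(2 4 13 14 9 17 10)(7 16)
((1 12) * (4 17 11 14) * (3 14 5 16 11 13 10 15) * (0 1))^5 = (0 12 1)(3 10 17 14 15 13 4)(5 11 16)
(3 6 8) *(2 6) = (2 6 8 3) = [0, 1, 6, 2, 4, 5, 8, 7, 3]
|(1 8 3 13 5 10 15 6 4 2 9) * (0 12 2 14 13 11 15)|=|(0 12 2 9 1 8 3 11 15 6 4 14 13 5 10)|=15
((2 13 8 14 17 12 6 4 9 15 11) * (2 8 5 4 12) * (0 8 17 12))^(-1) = (0 6 12 14 8)(2 17 11 15 9 4 5 13)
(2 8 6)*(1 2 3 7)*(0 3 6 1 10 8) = (0 3 7 10 8 1 2) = [3, 2, 0, 7, 4, 5, 6, 10, 1, 9, 8]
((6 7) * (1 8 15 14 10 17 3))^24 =((1 8 15 14 10 17 3)(6 7))^24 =(1 14 3 15 17 8 10)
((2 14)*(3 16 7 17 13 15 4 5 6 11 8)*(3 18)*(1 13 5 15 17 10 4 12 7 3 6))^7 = (1 5 17 13)(2 14)(3 16)(4 12 10 15 7)(6 18 8 11)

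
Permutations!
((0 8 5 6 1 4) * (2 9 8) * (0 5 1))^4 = (0 1)(2 4)(5 9)(6 8)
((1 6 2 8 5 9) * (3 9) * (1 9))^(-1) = (9)(1 3 5 8 2 6)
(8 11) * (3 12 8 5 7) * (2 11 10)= [0, 1, 11, 12, 4, 7, 6, 3, 10, 9, 2, 5, 8]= (2 11 5 7 3 12 8 10)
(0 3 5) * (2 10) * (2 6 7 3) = (0 2 10 6 7 3 5) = [2, 1, 10, 5, 4, 0, 7, 3, 8, 9, 6]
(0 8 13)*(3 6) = (0 8 13)(3 6) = [8, 1, 2, 6, 4, 5, 3, 7, 13, 9, 10, 11, 12, 0]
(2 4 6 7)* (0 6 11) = [6, 1, 4, 3, 11, 5, 7, 2, 8, 9, 10, 0] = (0 6 7 2 4 11)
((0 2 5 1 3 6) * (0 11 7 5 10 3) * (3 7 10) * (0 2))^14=(1 7 11 3)(2 5 10 6)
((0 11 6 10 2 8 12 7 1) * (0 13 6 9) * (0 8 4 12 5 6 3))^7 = ((0 11 9 8 5 6 10 2 4 12 7 1 13 3))^7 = (0 2)(1 5)(3 10)(4 11)(6 13)(7 8)(9 12)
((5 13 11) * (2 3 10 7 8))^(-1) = ((2 3 10 7 8)(5 13 11))^(-1) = (2 8 7 10 3)(5 11 13)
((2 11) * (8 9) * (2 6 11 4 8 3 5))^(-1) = ((2 4 8 9 3 5)(6 11))^(-1) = (2 5 3 9 8 4)(6 11)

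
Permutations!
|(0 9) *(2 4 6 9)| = |(0 2 4 6 9)| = 5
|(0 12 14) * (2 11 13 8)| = 12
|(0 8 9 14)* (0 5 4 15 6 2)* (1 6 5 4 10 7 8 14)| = 12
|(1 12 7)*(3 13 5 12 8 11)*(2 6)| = 8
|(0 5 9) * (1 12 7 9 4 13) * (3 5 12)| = 20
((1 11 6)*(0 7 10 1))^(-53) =(0 7 10 1 11 6)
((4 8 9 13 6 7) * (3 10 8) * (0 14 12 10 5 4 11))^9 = ((0 14 12 10 8 9 13 6 7 11)(3 5 4))^9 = (0 11 7 6 13 9 8 10 12 14)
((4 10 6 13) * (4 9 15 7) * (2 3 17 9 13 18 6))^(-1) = ((2 3 17 9 15 7 4 10)(6 18))^(-1) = (2 10 4 7 15 9 17 3)(6 18)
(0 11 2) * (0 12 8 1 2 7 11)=(1 2 12 8)(7 11)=[0, 2, 12, 3, 4, 5, 6, 11, 1, 9, 10, 7, 8]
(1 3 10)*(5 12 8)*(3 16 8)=(1 16 8 5 12 3 10)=[0, 16, 2, 10, 4, 12, 6, 7, 5, 9, 1, 11, 3, 13, 14, 15, 8]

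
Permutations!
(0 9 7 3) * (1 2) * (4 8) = [9, 2, 1, 0, 8, 5, 6, 3, 4, 7] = (0 9 7 3)(1 2)(4 8)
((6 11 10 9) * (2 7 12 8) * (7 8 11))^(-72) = ((2 8)(6 7 12 11 10 9))^(-72) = (12)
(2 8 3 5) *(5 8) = (2 5)(3 8) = [0, 1, 5, 8, 4, 2, 6, 7, 3]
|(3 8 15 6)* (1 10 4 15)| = |(1 10 4 15 6 3 8)| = 7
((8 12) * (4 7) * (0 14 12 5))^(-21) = (0 5 8 12 14)(4 7)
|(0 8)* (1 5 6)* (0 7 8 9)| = |(0 9)(1 5 6)(7 8)| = 6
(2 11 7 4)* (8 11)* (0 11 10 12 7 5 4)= (0 11 5 4 2 8 10 12 7)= [11, 1, 8, 3, 2, 4, 6, 0, 10, 9, 12, 5, 7]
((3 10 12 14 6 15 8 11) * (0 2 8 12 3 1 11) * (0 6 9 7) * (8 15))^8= ((0 2 15 12 14 9 7)(1 11)(3 10)(6 8))^8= (0 2 15 12 14 9 7)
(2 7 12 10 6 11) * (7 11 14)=[0, 1, 11, 3, 4, 5, 14, 12, 8, 9, 6, 2, 10, 13, 7]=(2 11)(6 14 7 12 10)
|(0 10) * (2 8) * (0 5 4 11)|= |(0 10 5 4 11)(2 8)|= 10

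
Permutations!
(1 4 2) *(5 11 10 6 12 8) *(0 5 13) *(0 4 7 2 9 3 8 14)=(0 5 11 10 6 12 14)(1 7 2)(3 8 13 4 9)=[5, 7, 1, 8, 9, 11, 12, 2, 13, 3, 6, 10, 14, 4, 0]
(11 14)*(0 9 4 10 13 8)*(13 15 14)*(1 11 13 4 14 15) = (15)(0 9 14 13 8)(1 11 4 10) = [9, 11, 2, 3, 10, 5, 6, 7, 0, 14, 1, 4, 12, 8, 13, 15]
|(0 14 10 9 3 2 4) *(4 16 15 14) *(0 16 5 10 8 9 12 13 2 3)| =35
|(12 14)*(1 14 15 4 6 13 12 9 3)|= |(1 14 9 3)(4 6 13 12 15)|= 20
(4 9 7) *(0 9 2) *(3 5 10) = (0 9 7 4 2)(3 5 10) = [9, 1, 0, 5, 2, 10, 6, 4, 8, 7, 3]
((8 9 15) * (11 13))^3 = ((8 9 15)(11 13))^3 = (15)(11 13)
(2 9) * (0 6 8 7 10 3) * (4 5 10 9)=(0 6 8 7 9 2 4 5 10 3)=[6, 1, 4, 0, 5, 10, 8, 9, 7, 2, 3]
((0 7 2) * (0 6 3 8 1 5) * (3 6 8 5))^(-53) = ((0 7 2 8 1 3 5))^(-53) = (0 8 5 2 3 7 1)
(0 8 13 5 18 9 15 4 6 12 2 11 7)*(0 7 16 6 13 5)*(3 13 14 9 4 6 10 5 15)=[8, 1, 11, 13, 14, 18, 12, 7, 15, 3, 5, 16, 2, 0, 9, 6, 10, 17, 4]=(0 8 15 6 12 2 11 16 10 5 18 4 14 9 3 13)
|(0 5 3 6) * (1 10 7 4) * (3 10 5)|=|(0 3 6)(1 5 10 7 4)|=15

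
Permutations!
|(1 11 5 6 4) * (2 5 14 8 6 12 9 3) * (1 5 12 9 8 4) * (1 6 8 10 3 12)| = |(1 11 14 4 5 9 12 10 3 2)| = 10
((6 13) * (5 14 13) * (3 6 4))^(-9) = ((3 6 5 14 13 4))^(-9) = (3 14)(4 5)(6 13)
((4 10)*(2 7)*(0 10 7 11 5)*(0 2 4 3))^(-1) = (0 3 10)(2 5 11)(4 7)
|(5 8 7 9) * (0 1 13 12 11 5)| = 9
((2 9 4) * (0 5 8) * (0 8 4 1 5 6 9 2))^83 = ((0 6 9 1 5 4))^83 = (0 4 5 1 9 6)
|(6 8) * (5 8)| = |(5 8 6)| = 3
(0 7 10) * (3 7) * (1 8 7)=[3, 8, 2, 1, 4, 5, 6, 10, 7, 9, 0]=(0 3 1 8 7 10)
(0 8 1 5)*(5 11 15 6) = (0 8 1 11 15 6 5) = [8, 11, 2, 3, 4, 0, 5, 7, 1, 9, 10, 15, 12, 13, 14, 6]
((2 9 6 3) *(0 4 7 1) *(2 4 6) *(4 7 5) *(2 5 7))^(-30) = (0 4 2)(1 5 3)(6 7 9)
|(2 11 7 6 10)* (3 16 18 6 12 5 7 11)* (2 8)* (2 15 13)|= 9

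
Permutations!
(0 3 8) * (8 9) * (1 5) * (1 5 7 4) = (0 3 9 8)(1 7 4) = [3, 7, 2, 9, 1, 5, 6, 4, 0, 8]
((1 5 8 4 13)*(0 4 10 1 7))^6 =(0 13)(1 8)(4 7)(5 10)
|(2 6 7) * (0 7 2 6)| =|(0 7 6 2)| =4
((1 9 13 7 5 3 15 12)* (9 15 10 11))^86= (1 12 15)(3 11 13 5 10 9 7)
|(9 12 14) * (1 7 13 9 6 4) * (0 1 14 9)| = 12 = |(0 1 7 13)(4 14 6)(9 12)|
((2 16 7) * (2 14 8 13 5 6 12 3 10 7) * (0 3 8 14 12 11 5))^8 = ((0 3 10 7 12 8 13)(2 16)(5 6 11))^8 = (16)(0 3 10 7 12 8 13)(5 11 6)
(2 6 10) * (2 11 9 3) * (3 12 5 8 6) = [0, 1, 3, 2, 4, 8, 10, 7, 6, 12, 11, 9, 5] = (2 3)(5 8 6 10 11 9 12)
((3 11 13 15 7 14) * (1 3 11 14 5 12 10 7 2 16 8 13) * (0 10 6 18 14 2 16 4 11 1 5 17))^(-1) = ((0 10 7 17)(1 3 2 4 11 5 12 6 18 14)(8 13 15 16))^(-1) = (0 17 7 10)(1 14 18 6 12 5 11 4 2 3)(8 16 15 13)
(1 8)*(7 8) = [0, 7, 2, 3, 4, 5, 6, 8, 1] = (1 7 8)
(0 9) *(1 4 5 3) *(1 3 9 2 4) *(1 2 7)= (0 7 1 2 4 5 9)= [7, 2, 4, 3, 5, 9, 6, 1, 8, 0]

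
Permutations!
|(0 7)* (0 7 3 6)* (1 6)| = 4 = |(7)(0 3 1 6)|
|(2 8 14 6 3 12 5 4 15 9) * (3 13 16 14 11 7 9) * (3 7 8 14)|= 12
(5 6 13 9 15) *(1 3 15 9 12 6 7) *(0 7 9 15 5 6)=(0 7 1 3 5 9 15 6 13 12)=[7, 3, 2, 5, 4, 9, 13, 1, 8, 15, 10, 11, 0, 12, 14, 6]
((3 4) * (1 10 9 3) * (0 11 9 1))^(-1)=((0 11 9 3 4)(1 10))^(-1)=(0 4 3 9 11)(1 10)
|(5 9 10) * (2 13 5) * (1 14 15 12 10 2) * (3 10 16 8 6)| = 36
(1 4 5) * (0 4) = [4, 0, 2, 3, 5, 1] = (0 4 5 1)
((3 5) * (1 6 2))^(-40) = ((1 6 2)(3 5))^(-40) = (1 2 6)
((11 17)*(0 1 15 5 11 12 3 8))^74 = ((0 1 15 5 11 17 12 3 8))^74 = (0 15 11 12 8 1 5 17 3)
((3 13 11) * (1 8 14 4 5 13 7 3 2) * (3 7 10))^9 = (1 8 14 4 5 13 11 2)(3 10)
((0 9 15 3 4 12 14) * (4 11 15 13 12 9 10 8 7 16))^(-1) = ((0 10 8 7 16 4 9 13 12 14)(3 11 15))^(-1) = (0 14 12 13 9 4 16 7 8 10)(3 15 11)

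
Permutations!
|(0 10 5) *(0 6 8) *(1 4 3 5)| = 8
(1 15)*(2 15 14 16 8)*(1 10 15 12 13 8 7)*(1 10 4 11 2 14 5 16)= (1 5 16 7 10 15 4 11 2 12 13 8 14)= [0, 5, 12, 3, 11, 16, 6, 10, 14, 9, 15, 2, 13, 8, 1, 4, 7]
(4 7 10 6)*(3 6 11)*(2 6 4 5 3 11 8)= (11)(2 6 5 3 4 7 10 8)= [0, 1, 6, 4, 7, 3, 5, 10, 2, 9, 8, 11]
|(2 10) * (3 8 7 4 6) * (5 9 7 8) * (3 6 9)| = 6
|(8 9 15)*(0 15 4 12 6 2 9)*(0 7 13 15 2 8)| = 10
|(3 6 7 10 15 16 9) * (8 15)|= 8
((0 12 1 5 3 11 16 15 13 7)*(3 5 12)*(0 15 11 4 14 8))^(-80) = (16)(7 15 13)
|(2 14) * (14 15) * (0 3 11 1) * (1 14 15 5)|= |(15)(0 3 11 14 2 5 1)|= 7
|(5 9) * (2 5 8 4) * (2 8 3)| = |(2 5 9 3)(4 8)| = 4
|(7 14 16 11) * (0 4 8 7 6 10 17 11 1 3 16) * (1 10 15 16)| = |(0 4 8 7 14)(1 3)(6 15 16 10 17 11)| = 30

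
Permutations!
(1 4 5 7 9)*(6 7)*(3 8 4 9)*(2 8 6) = [0, 9, 8, 6, 5, 2, 7, 3, 4, 1] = (1 9)(2 8 4 5)(3 6 7)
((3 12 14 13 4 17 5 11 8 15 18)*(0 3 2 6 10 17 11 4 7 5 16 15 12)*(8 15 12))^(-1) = ((0 3)(2 6 10 17 16 12 14 13 7 5 4 11 15 18))^(-1) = (0 3)(2 18 15 11 4 5 7 13 14 12 16 17 10 6)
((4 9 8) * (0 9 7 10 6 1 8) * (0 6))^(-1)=(0 10 7 4 8 1 6 9)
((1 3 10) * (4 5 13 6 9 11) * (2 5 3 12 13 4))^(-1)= ((1 12 13 6 9 11 2 5 4 3 10))^(-1)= (1 10 3 4 5 2 11 9 6 13 12)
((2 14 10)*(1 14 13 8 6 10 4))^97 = ((1 14 4)(2 13 8 6 10))^97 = (1 14 4)(2 8 10 13 6)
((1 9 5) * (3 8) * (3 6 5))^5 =((1 9 3 8 6 5))^5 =(1 5 6 8 3 9)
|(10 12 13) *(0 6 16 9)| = |(0 6 16 9)(10 12 13)| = 12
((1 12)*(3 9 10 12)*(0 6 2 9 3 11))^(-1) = ((0 6 2 9 10 12 1 11))^(-1) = (0 11 1 12 10 9 2 6)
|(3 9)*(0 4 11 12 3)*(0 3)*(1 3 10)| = |(0 4 11 12)(1 3 9 10)| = 4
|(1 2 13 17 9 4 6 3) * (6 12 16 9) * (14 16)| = 30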